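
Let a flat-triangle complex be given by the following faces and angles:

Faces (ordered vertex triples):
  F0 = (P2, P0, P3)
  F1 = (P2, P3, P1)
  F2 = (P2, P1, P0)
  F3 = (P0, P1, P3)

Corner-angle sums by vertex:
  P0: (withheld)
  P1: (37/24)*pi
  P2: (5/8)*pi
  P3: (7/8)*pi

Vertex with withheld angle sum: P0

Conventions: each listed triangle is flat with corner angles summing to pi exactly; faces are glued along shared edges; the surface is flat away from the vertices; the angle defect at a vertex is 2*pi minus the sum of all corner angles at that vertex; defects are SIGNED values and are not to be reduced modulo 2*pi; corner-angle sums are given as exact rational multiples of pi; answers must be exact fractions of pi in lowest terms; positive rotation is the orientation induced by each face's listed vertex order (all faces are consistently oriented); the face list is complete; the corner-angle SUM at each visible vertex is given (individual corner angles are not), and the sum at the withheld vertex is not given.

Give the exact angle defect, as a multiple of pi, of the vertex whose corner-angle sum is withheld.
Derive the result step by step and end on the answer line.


V = 4, E = 6, F = 4; chi = V - E + F = 2
Gauss-Bonnet: total defect = 2*pi*chi = 4*pi; visible defects sum to (71/24)*pi

Answer: defect(P0) = (25/24)*pi


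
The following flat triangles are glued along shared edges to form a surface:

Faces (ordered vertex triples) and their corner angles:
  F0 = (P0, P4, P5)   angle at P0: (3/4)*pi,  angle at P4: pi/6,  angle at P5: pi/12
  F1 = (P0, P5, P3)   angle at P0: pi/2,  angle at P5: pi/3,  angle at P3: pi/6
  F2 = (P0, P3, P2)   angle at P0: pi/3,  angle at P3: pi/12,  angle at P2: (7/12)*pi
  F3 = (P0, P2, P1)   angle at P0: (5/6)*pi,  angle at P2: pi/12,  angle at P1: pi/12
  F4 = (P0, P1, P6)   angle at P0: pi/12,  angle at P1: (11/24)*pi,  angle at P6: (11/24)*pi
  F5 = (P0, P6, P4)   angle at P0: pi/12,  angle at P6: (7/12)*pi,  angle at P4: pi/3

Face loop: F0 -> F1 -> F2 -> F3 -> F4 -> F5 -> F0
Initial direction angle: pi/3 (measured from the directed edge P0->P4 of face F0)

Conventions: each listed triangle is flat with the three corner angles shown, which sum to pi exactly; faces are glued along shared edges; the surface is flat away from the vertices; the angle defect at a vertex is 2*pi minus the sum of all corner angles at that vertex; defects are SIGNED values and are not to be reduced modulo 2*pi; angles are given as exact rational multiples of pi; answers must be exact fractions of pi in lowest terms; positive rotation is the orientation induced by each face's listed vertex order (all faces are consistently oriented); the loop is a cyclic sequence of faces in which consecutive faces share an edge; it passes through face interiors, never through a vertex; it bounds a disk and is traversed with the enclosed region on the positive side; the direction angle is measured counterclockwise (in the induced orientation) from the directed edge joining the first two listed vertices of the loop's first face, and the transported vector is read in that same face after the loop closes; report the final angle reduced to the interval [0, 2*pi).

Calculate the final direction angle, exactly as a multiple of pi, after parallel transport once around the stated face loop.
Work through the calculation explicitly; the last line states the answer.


enclosed vertex P0: corner angles sum to (31/12)*pi, defect = 2*pi - (31/12)*pi = (-7/12)*pi
the rotation equals the total enclosed defect, so the final angle is initial + defects (mod 2*pi)
final angle = pi/3 - (7/12)*pi = (7/4)*pi (mod 2*pi)

Answer: final direction angle = (7/4)*pi


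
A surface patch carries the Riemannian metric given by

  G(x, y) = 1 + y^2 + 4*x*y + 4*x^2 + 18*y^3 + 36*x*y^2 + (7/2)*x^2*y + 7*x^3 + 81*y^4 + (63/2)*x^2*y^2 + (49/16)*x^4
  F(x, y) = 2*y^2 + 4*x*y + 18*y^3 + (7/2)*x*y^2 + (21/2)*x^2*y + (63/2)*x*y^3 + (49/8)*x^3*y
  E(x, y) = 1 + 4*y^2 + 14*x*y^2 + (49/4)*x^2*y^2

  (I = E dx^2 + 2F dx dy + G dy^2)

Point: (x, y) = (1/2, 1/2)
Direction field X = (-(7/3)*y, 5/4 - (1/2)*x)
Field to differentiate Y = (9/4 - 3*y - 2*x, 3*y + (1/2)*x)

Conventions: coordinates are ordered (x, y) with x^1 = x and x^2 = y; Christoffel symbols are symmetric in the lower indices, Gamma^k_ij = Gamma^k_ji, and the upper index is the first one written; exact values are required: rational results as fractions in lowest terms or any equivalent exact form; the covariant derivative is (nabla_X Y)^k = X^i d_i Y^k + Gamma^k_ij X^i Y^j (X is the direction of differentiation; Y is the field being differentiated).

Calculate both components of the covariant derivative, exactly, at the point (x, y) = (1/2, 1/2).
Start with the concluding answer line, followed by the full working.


Answer: (nabla_X Y)^x = 454/3387, (nabla_X Y)^y = 94947/22580

E = 289/64, F = 1005/128, G = 4745/256 at the point
E_x = 105/16, E_y = 225/16, F_x = 919/64, F_y = 2205/64, G_x = 1005/32, G_y = 335/4
EG - F^2 = 5645/256;  g^inv = (256/5645) * [[4745/256, -1005/128], [-1005/128, 289/64]]
first-kind symbols [ij,l] = (1/2)(d_i g_jl + d_j g_il - d_l g_ij): [xx,x] = E_x/2 = 105/32, [xx,y] = F_x - E_y/2 = 469/64, [xy,x] = E_y/2 = 225/32, [xy,y] = G_x/2 = 1005/64, [yy,x] = F_y - G_x/2 = 75/4, [yy,y] = G_y/2 = 335/8
Gamma^x_ij = (G*[ij,x] - F*[ij,y])/(EG - F^2), Gamma^y_ij = (E*[ij,y] - F*[ij,x])/(EG - F^2)
Gamma_xxx = 168/1129, Gamma_xxy = 360/1129, Gamma_xyy = 960/1129, Gamma_yxx = 1876/5645, Gamma_yxy = 804/1129, Gamma_yyy = 2144/1129
X = (-7/6, 1), Y = (-1/4, 7/4) at the point


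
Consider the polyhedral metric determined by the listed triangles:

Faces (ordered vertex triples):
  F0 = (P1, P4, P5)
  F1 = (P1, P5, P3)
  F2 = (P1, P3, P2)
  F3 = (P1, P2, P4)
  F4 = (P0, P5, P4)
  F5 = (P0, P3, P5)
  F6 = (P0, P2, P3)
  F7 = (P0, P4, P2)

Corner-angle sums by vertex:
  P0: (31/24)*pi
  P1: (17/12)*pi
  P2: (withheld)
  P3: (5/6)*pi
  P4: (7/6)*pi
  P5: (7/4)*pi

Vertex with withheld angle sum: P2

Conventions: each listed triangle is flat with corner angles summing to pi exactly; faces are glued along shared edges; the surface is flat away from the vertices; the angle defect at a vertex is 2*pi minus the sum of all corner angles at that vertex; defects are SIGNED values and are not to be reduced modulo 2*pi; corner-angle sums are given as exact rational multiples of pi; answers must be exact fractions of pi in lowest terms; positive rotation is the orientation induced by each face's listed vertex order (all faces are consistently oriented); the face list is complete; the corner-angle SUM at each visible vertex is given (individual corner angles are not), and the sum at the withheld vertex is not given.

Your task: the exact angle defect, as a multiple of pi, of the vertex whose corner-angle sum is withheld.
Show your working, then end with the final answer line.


V = 6, E = 12, F = 8; chi = V - E + F = 2
Gauss-Bonnet: total defect = 2*pi*chi = 4*pi; visible defects sum to (85/24)*pi

Answer: defect(P2) = (11/24)*pi


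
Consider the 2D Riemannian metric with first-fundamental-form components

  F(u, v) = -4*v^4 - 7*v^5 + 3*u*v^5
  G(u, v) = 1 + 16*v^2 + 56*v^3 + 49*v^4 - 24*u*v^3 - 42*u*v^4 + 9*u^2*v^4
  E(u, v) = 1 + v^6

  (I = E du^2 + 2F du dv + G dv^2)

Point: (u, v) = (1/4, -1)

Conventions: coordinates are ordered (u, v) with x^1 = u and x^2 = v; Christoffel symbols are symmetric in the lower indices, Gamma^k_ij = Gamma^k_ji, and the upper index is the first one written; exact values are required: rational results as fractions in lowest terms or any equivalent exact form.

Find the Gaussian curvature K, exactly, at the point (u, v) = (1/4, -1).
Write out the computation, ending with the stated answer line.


E = 2, F = 9/4, G = 97/16, EG - F^2 = 113/16 at the point
E_u = 0, E_v = -6, F_u = -3, F_v = -61/4, G_u = -27/2, G_v = -153/4
E_vv = 30, F_uv = 15, G_uu = 18
Evaluate Brioschi's two determinant matrices M1, M2 and divide by (EG - F^2)^2.
M1 = [[-E_vv/2 + F_uv - G_uu/2, E_u/2, F_u - E_v/2], [F_v - G_u/2, E, F], [G_v/2, F, G]] = [[-9, 0, 0], [-17/2, 2, 9/4], [-153/8, 9/4, 97/16]]; det M1 = -1017/16
M2 = [[0, E_v/2, G_u/2], [E_v/2, E, F], [G_u/2, F, G]] = [[0, -3, -27/4], [-3, 2, 9/4], [-27/4, 9/4, 97/16]]; det M2 = -873/16
det M1 - det M2 = -9; K = -9 / (113/16)^2 = -2304/12769

Answer: K = -2304/12769


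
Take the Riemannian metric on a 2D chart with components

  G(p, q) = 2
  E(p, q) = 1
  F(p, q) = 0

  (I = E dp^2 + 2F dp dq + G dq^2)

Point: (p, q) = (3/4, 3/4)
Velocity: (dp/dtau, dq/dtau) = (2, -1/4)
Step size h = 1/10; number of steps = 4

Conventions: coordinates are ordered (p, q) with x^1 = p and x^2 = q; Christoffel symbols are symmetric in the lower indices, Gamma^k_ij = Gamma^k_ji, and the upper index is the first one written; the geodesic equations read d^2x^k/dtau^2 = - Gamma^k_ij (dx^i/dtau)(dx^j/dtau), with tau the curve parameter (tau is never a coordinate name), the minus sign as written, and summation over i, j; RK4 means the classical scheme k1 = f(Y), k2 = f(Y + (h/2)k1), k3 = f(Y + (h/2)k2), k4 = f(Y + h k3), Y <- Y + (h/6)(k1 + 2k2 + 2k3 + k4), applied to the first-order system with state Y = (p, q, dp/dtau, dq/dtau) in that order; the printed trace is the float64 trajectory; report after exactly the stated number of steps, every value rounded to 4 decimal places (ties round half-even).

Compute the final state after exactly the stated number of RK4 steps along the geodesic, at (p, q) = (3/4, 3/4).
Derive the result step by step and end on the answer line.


f(Y) = (dp/dtau, dq/dtau, -Gamma^p_ij Y'^i Y'^j, -Gamma^q_ij Y'^i Y'^j) with the Gammas evaluated at the stage position; h = 0.100000; intermediate values shown to 6 dp
step 0: p = 0.7500, q = 0.7500, dp/dtau = 2.0000, dq/dtau = -0.2500
step 1:
  k1: at (p, q) = (0.750000, 0.750000), (dp/dtau, dq/dtau) = (2.000000, -0.250000); Gamma_ppp = 0.000000, Gamma_ppq = 0.000000, Gamma_pqq = 0.000000, Gamma_qpp = 0.000000, Gamma_qpq = 0.000000, Gamma_qqq = 0.000000; k1 = (2.000000, -0.250000, 0.000000, 0.000000)
  k2: at (p, q) = (0.850000, 0.737500), (dp/dtau, dq/dtau) = (2.000000, -0.250000); Gamma_ppp = 0.000000, Gamma_ppq = 0.000000, Gamma_pqq = 0.000000, Gamma_qpp = 0.000000, Gamma_qpq = 0.000000, Gamma_qqq = 0.000000; k2 = (2.000000, -0.250000, 0.000000, 0.000000)
  k3: at (p, q) = (0.850000, 0.737500), (dp/dtau, dq/dtau) = (2.000000, -0.250000); Gamma_ppp = 0.000000, Gamma_ppq = 0.000000, Gamma_pqq = 0.000000, Gamma_qpp = 0.000000, Gamma_qpq = 0.000000, Gamma_qqq = 0.000000; k3 = (2.000000, -0.250000, 0.000000, 0.000000)
  k4: at (p, q) = (0.950000, 0.725000), (dp/dtau, dq/dtau) = (2.000000, -0.250000); Gamma_ppp = 0.000000, Gamma_ppq = 0.000000, Gamma_pqq = 0.000000, Gamma_qpp = 0.000000, Gamma_qpq = 0.000000, Gamma_qqq = 0.000000; k4 = (2.000000, -0.250000, 0.000000, 0.000000)
  Y <- Y + (h/6)(k1 + 2k2 + 2k3 + k4): p = 0.9500, q = 0.7250, dp/dtau = 2.0000, dq/dtau = -0.2500
step 2:
  k1: at (p, q) = (0.950000, 0.725000), (dp/dtau, dq/dtau) = (2.000000, -0.250000); Gamma_ppp = 0.000000, Gamma_ppq = 0.000000, Gamma_pqq = 0.000000, Gamma_qpp = 0.000000, Gamma_qpq = 0.000000, Gamma_qqq = 0.000000; k1 = (2.000000, -0.250000, 0.000000, 0.000000)
  k2: at (p, q) = (1.050000, 0.712500), (dp/dtau, dq/dtau) = (2.000000, -0.250000); Gamma_ppp = 0.000000, Gamma_ppq = 0.000000, Gamma_pqq = 0.000000, Gamma_qpp = 0.000000, Gamma_qpq = 0.000000, Gamma_qqq = 0.000000; k2 = (2.000000, -0.250000, 0.000000, 0.000000)
  k3: at (p, q) = (1.050000, 0.712500), (dp/dtau, dq/dtau) = (2.000000, -0.250000); Gamma_ppp = 0.000000, Gamma_ppq = 0.000000, Gamma_pqq = 0.000000, Gamma_qpp = 0.000000, Gamma_qpq = 0.000000, Gamma_qqq = 0.000000; k3 = (2.000000, -0.250000, 0.000000, 0.000000)
  k4: at (p, q) = (1.150000, 0.700000), (dp/dtau, dq/dtau) = (2.000000, -0.250000); Gamma_ppp = 0.000000, Gamma_ppq = 0.000000, Gamma_pqq = 0.000000, Gamma_qpp = 0.000000, Gamma_qpq = 0.000000, Gamma_qqq = 0.000000; k4 = (2.000000, -0.250000, 0.000000, 0.000000)
  Y <- Y + (h/6)(k1 + 2k2 + 2k3 + k4): p = 1.1500, q = 0.7000, dp/dtau = 2.0000, dq/dtau = -0.2500
step 3:
  k1: at (p, q) = (1.150000, 0.700000), (dp/dtau, dq/dtau) = (2.000000, -0.250000); Gamma_ppp = 0.000000, Gamma_ppq = 0.000000, Gamma_pqq = 0.000000, Gamma_qpp = 0.000000, Gamma_qpq = 0.000000, Gamma_qqq = 0.000000; k1 = (2.000000, -0.250000, 0.000000, 0.000000)
  k2: at (p, q) = (1.250000, 0.687500), (dp/dtau, dq/dtau) = (2.000000, -0.250000); Gamma_ppp = 0.000000, Gamma_ppq = 0.000000, Gamma_pqq = 0.000000, Gamma_qpp = 0.000000, Gamma_qpq = 0.000000, Gamma_qqq = 0.000000; k2 = (2.000000, -0.250000, 0.000000, 0.000000)
  k3: at (p, q) = (1.250000, 0.687500), (dp/dtau, dq/dtau) = (2.000000, -0.250000); Gamma_ppp = 0.000000, Gamma_ppq = 0.000000, Gamma_pqq = 0.000000, Gamma_qpp = 0.000000, Gamma_qpq = 0.000000, Gamma_qqq = 0.000000; k3 = (2.000000, -0.250000, 0.000000, 0.000000)
  k4: at (p, q) = (1.350000, 0.675000), (dp/dtau, dq/dtau) = (2.000000, -0.250000); Gamma_ppp = 0.000000, Gamma_ppq = 0.000000, Gamma_pqq = 0.000000, Gamma_qpp = 0.000000, Gamma_qpq = 0.000000, Gamma_qqq = 0.000000; k4 = (2.000000, -0.250000, 0.000000, 0.000000)
  Y <- Y + (h/6)(k1 + 2k2 + 2k3 + k4): p = 1.3500, q = 0.6750, dp/dtau = 2.0000, dq/dtau = -0.2500
step 4:
  k1: at (p, q) = (1.350000, 0.675000), (dp/dtau, dq/dtau) = (2.000000, -0.250000); Gamma_ppp = 0.000000, Gamma_ppq = 0.000000, Gamma_pqq = 0.000000, Gamma_qpp = 0.000000, Gamma_qpq = 0.000000, Gamma_qqq = 0.000000; k1 = (2.000000, -0.250000, 0.000000, 0.000000)
  k2: at (p, q) = (1.450000, 0.662500), (dp/dtau, dq/dtau) = (2.000000, -0.250000); Gamma_ppp = 0.000000, Gamma_ppq = 0.000000, Gamma_pqq = 0.000000, Gamma_qpp = 0.000000, Gamma_qpq = 0.000000, Gamma_qqq = 0.000000; k2 = (2.000000, -0.250000, 0.000000, 0.000000)
  k3: at (p, q) = (1.450000, 0.662500), (dp/dtau, dq/dtau) = (2.000000, -0.250000); Gamma_ppp = 0.000000, Gamma_ppq = 0.000000, Gamma_pqq = 0.000000, Gamma_qpp = 0.000000, Gamma_qpq = 0.000000, Gamma_qqq = 0.000000; k3 = (2.000000, -0.250000, 0.000000, 0.000000)
  k4: at (p, q) = (1.550000, 0.650000), (dp/dtau, dq/dtau) = (2.000000, -0.250000); Gamma_ppp = 0.000000, Gamma_ppq = 0.000000, Gamma_pqq = 0.000000, Gamma_qpp = 0.000000, Gamma_qpq = 0.000000, Gamma_qqq = 0.000000; k4 = (2.000000, -0.250000, 0.000000, 0.000000)
  Y <- Y + (h/6)(k1 + 2k2 + 2k3 + k4): p = 1.5500, q = 0.6500, dp/dtau = 2.0000, dq/dtau = -0.2500

Answer: p = 1.5500, q = 0.6500, dp/dtau = 2.0000, dq/dtau = -0.2500


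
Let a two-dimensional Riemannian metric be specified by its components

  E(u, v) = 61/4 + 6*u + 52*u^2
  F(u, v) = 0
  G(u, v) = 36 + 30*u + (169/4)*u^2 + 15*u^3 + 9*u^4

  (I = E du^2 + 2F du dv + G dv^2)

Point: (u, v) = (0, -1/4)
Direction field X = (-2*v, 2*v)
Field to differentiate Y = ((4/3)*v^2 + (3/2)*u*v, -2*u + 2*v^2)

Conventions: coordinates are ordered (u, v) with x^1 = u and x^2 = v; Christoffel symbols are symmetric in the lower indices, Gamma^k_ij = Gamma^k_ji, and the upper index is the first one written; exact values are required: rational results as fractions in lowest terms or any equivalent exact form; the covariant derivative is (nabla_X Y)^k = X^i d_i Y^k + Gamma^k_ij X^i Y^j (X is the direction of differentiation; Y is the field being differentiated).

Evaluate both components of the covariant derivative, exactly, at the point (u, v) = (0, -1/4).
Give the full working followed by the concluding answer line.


E = 61/4, F = 0, G = 36 at the point
E_u = 6, E_v = 0, F_u = 0, F_v = 0, G_u = 30, G_v = 0
EG - F^2 = 549;  g^inv = (1/549) * [[36, 0], [0, 61/4]]
first-kind symbols [ij,l] = (1/2)(d_i g_jl + d_j g_il - d_l g_ij): [uu,u] = E_u/2 = 3, [uu,v] = F_u - E_v/2 = 0, [uv,u] = E_v/2 = 0, [uv,v] = G_u/2 = 15, [vv,u] = F_v - G_u/2 = -15, [vv,v] = G_v/2 = 0
Gamma^u_ij = (G*[ij,u] - F*[ij,v])/(EG - F^2), Gamma^v_ij = (E*[ij,v] - F*[ij,u])/(EG - F^2)
Gamma_uuu = 12/61, Gamma_uuv = 0, Gamma_uvv = -60/61, Gamma_vuu = 0, Gamma_vuv = 5/12, Gamma_vvv = 0
X = (1/2, -1/2), Y = (1/12, 1/8) at the point

Answer: (nabla_X Y)^u = 631/2928, (nabla_X Y)^v = -283/576


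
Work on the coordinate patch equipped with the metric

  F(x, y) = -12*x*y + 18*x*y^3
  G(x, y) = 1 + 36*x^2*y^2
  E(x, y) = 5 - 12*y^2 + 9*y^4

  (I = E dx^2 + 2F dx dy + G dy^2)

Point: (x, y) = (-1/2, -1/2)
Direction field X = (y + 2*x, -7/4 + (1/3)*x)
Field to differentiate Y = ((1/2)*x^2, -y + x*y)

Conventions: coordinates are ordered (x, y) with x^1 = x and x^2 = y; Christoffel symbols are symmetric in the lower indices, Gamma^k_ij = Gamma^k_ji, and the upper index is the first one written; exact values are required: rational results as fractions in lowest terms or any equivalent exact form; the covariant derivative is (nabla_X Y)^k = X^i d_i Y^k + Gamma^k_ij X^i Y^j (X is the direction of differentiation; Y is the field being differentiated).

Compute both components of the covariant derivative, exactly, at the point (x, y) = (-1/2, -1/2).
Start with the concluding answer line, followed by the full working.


Answer: (nabla_X Y)^x = -883/616, (nabla_X Y)^y = 3847/616

E = 41/16, F = -15/8, G = 13/4 at the point
E_x = 0, E_y = 15/2, F_x = 15/4, F_y = -3/4, G_x = -9, G_y = -9
EG - F^2 = 77/16;  g^inv = (16/77) * [[13/4, 15/8], [15/8, 41/16]]
first-kind symbols [ij,l] = (1/2)(d_i g_jl + d_j g_il - d_l g_ij): [xx,x] = E_x/2 = 0, [xx,y] = F_x - E_y/2 = 0, [xy,x] = E_y/2 = 15/4, [xy,y] = G_x/2 = -9/2, [yy,x] = F_y - G_x/2 = 15/4, [yy,y] = G_y/2 = -9/2
Gamma^x_ij = (G*[ij,x] - F*[ij,y])/(EG - F^2), Gamma^y_ij = (E*[ij,y] - F*[ij,x])/(EG - F^2)
Gamma_xxx = 0, Gamma_xxy = 60/77, Gamma_xyy = 60/77, Gamma_yxx = 0, Gamma_yxy = -72/77, Gamma_yyy = -72/77
X = (-3/2, -23/12), Y = (1/8, 3/4) at the point


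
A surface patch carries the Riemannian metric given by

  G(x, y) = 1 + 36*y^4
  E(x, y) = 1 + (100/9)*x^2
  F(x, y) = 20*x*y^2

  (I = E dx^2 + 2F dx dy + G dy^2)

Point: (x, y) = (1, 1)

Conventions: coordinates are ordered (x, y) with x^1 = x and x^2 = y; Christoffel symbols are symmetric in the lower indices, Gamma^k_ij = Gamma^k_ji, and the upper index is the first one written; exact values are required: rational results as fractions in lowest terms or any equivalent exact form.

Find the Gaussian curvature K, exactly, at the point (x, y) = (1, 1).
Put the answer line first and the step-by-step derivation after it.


Answer: K = 3240/187489

E = 109/9, F = 20, G = 37, EG - F^2 = 433/9 at the point
E_x = 200/9, E_y = 0, F_x = 20, F_y = 40, G_x = 0, G_y = 144
E_yy = 0, F_xy = 40, G_xx = 0
The intrinsic route: Brioschi's K = (det M1 - det M2)/(EG - F^2)^2.
M1 = [[-E_yy/2 + F_xy - G_xx/2, E_x/2, F_x - E_y/2], [F_y - G_x/2, E, F], [G_y/2, F, G]] = [[40, 100/9, 20], [40, 109/9, 20], [72, 20, 37]]; det M1 = 40
M2 = [[0, E_y/2, G_x/2], [E_y/2, E, F], [G_x/2, F, G]] = [[0, 0, 0], [0, 109/9, 20], [0, 20, 37]]; det M2 = 0
det M1 - det M2 = 40; K = 40 / (433/9)^2 = 3240/187489


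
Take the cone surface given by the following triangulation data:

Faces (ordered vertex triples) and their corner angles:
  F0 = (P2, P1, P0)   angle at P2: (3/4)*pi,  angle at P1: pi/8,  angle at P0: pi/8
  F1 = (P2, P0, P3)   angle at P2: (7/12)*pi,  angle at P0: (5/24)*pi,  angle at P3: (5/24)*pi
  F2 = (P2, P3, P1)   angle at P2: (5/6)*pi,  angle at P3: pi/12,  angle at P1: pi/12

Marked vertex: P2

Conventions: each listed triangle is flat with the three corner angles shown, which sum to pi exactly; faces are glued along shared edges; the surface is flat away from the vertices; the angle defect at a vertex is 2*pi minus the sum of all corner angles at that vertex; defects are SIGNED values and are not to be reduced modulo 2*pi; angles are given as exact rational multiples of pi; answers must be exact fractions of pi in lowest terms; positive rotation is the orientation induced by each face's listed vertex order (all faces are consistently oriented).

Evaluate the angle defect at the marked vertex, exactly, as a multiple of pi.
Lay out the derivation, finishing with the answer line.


Sum of corner angles at P2: (13/6)*pi
defect = 2*pi - (13/6)*pi

Answer: defect(P2) = -pi/6


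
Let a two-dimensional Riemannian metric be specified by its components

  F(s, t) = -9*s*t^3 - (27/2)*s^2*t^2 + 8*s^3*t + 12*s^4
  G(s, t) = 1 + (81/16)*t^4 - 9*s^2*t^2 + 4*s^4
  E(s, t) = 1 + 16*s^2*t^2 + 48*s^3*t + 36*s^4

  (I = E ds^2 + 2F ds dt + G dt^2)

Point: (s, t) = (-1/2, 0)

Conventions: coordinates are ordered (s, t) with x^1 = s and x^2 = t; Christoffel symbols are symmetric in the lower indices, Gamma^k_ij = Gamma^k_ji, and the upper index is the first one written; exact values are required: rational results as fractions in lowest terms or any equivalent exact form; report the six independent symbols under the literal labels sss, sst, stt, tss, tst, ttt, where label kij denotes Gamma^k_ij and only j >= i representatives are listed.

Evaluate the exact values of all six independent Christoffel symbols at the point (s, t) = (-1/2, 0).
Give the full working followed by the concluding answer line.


E = 13/4, F = 3/4, G = 5/4 at the point
E_s = -18, E_t = -6, F_s = -6, F_t = -1, G_s = -2, G_t = 0
EG - F^2 = 7/2;  g^inv = (2/7) * [[5/4, -3/4], [-3/4, 13/4]]
first-kind symbols [ij,l] = (1/2)(d_i g_jl + d_j g_il - d_l g_ij): [ss,s] = E_s/2 = -9, [ss,t] = F_s - E_t/2 = -3, [st,s] = E_t/2 = -3, [st,t] = G_s/2 = -1, [tt,s] = F_t - G_s/2 = 0, [tt,t] = G_t/2 = 0
Gamma^s_ij = (G*[ij,s] - F*[ij,t])/(EG - F^2), Gamma^t_ij = (E*[ij,t] - F*[ij,s])/(EG - F^2)

Answer: Gamma_sss = -18/7, Gamma_sst = -6/7, Gamma_stt = 0, Gamma_tss = -6/7, Gamma_tst = -2/7, Gamma_ttt = 0


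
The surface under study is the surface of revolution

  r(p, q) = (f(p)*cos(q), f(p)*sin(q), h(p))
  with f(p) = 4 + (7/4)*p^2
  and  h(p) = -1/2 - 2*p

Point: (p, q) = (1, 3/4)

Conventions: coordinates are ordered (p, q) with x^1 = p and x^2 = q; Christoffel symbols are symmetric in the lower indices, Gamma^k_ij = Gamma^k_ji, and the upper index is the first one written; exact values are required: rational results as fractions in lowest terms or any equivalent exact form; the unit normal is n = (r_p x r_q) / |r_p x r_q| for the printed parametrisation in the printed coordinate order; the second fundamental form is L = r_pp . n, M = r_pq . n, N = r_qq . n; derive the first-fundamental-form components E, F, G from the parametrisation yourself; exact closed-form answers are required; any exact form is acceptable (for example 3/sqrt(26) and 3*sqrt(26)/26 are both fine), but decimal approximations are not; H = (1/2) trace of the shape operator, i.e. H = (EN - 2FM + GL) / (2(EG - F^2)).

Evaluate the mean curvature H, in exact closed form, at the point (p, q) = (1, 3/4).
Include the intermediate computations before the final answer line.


f = 23/4, f' = 7/2, f'' = 7/2, h' = -2, h'' = 0
E = 65/4, F = 0, G = 529/16; answer radicand W^2 = 65/4
unnormalised second-form numerators: l = 7, m = 0, n = -23/2; L = l/sqrt(65/4), and similarly M = m/sqrt(W^2), N = n/sqrt(W^2)
H = (E*n - 2*F*m + G*l) / (2*(EG - F^2)*sqrt(W^2)); E*n - 2*F*m + G*l = 713/16, EG - F^2 = 34385/64, so H = (62/1495)/sqrt(65/4)

Answer: H = 124*sqrt(65)/97175


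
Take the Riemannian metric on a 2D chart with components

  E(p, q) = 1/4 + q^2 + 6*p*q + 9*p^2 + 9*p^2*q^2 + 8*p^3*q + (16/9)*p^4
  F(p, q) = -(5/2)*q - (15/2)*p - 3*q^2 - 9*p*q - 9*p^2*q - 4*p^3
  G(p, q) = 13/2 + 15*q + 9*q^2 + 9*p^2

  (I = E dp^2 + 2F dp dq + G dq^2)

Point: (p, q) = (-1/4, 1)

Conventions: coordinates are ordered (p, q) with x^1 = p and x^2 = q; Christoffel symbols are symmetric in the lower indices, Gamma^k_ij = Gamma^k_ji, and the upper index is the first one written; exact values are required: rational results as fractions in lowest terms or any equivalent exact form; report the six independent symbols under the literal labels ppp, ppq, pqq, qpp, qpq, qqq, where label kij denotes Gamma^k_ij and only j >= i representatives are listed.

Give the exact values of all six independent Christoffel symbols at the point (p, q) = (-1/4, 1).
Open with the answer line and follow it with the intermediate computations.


Answer: Gamma_ppp = -115972/46073, Gamma_ppq = 43956/46073, Gamma_pqq = -255249/46073, Gamma_qpp = -27024/46073, Gamma_qpq = -684/46073, Gamma_qqq = 9066/46073

E = 109/144, F = -15/8, G = 497/16 at the point
E_p = -29/18, E_q = 3/2, F_p = -51/4, F_q = -109/16, G_p = -9/2, G_q = 33
EG - F^2 = 46073/2304;  g^inv = (2304/46073) * [[497/16, 15/8], [15/8, 109/144]]
first-kind symbols [ij,l] = (1/2)(d_i g_jl + d_j g_il - d_l g_ij): [pp,p] = E_p/2 = -29/36, [pp,q] = F_p - E_q/2 = -27/2, [pq,p] = E_q/2 = 3/4, [pq,q] = G_p/2 = -9/4, [qq,p] = F_q - G_p/2 = -73/16, [qq,q] = G_q/2 = 33/2
Gamma^p_ij = (G*[ij,p] - F*[ij,q])/(EG - F^2), Gamma^q_ij = (E*[ij,q] - F*[ij,p])/(EG - F^2)


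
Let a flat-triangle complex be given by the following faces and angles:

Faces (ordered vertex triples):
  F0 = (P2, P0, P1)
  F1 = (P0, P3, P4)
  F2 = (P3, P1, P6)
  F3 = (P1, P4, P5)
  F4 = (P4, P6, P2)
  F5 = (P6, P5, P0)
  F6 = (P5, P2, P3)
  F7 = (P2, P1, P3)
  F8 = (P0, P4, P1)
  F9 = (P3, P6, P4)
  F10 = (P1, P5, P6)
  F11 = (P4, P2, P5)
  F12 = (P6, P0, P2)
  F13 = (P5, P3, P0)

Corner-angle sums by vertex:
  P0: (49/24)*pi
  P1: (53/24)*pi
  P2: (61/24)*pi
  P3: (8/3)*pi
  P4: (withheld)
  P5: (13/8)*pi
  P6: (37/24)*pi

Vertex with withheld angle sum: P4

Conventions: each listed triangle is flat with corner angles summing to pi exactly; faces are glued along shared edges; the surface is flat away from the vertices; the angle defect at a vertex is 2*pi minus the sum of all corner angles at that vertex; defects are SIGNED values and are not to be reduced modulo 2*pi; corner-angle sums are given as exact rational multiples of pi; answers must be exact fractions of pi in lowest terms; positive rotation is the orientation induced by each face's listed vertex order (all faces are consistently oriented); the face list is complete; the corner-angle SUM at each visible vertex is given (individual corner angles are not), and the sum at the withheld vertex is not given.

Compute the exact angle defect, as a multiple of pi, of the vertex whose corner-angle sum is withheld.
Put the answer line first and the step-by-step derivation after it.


Answer: defect(P4) = (5/8)*pi

V = 7, E = 21, F = 14; chi = V - E + F = 0
Gauss-Bonnet: total defect = 2*pi*chi = 0; visible defects sum to (-5/8)*pi


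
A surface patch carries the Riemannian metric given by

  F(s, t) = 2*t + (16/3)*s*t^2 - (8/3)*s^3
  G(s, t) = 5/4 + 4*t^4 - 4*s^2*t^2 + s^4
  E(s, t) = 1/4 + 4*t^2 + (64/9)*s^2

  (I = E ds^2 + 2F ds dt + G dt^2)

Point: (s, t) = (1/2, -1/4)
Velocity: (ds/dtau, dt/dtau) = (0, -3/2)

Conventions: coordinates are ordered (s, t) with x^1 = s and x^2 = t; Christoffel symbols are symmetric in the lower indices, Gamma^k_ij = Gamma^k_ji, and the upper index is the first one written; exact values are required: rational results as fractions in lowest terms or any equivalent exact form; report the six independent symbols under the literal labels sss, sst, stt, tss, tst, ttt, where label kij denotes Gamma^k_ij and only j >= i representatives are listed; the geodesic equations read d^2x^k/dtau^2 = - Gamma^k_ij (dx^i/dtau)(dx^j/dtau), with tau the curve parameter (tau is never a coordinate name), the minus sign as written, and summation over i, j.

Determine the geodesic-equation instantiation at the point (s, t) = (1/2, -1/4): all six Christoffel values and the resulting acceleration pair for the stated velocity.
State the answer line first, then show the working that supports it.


Answer: Gamma_sss = 4672/2809, Gamma_sst = -1362/2809, Gamma_stt = 3543/11236, Gamma_tss = 2944/8427, Gamma_tst = -440/2809, Gamma_ttt = 744/2809; accelerations (d^2s/dtau^2, d^2t/dtau^2) = (-31887/44944, -1674/2809)

E = 41/18, F = -2/3, G = 81/64 at the point
E_s = 64/9, E_t = -2, F_s = -5/3, F_t = 2/3, G_s = 1/4, G_t = 1/4
EG - F^2 = 2809/1152;  g^inv = (1152/2809) * [[81/64, 2/3], [2/3, 41/18]]
first-kind symbols [ij,l] = (1/2)(d_i g_jl + d_j g_il - d_l g_ij): [ss,s] = E_s/2 = 32/9, [ss,t] = F_s - E_t/2 = -2/3, [st,s] = E_t/2 = -1, [st,t] = G_s/2 = 1/8, [tt,s] = F_t - G_s/2 = 13/24, [tt,t] = G_t/2 = 1/8
Gamma^s_ij = (G*[ij,s] - F*[ij,t])/(EG - F^2), Gamma^t_ij = (E*[ij,t] - F*[ij,s])/(EG - F^2)
Gamma_sss = 4672/2809, Gamma_sst = -1362/2809, Gamma_stt = 3543/11236, Gamma_tss = 2944/8427, Gamma_tst = -440/2809, Gamma_ttt = 744/2809
d^2s/dtau^2 = -(Gamma_sss*(0)^2 + 2*Gamma_sst*(0)*(-3/2) + Gamma_stt*(-3/2)^2) = -31887/44944
d^2t/dtau^2 = -(Gamma_tss*(0)^2 + 2*Gamma_tst*(0)*(-3/2) + Gamma_ttt*(-3/2)^2) = -1674/2809


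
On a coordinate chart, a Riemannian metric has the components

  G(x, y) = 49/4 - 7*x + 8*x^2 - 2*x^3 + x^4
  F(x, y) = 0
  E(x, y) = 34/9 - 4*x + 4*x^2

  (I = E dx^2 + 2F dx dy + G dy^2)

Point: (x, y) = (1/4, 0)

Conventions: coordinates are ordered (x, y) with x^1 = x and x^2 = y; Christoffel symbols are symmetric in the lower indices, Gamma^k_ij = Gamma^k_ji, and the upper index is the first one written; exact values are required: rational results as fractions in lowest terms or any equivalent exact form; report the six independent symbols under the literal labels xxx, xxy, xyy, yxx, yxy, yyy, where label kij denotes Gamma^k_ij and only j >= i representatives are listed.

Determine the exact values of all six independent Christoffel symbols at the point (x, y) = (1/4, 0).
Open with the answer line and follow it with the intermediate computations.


Answer: Gamma_xxx = -36/109, Gamma_xxy = 0, Gamma_xyy = 477/872, Gamma_yxx = 0, Gamma_yxy = -8/53, Gamma_yyy = 0

E = 109/36, F = 0, G = 2809/256 at the point
E_x = -2, E_y = 0, F_x = 0, F_y = 0, G_x = -53/16, G_y = 0
EG - F^2 = 306181/9216;  g^inv = (9216/306181) * [[2809/256, 0], [0, 109/36]]
first-kind symbols [ij,l] = (1/2)(d_i g_jl + d_j g_il - d_l g_ij): [xx,x] = E_x/2 = -1, [xx,y] = F_x - E_y/2 = 0, [xy,x] = E_y/2 = 0, [xy,y] = G_x/2 = -53/32, [yy,x] = F_y - G_x/2 = 53/32, [yy,y] = G_y/2 = 0
Gamma^x_ij = (G*[ij,x] - F*[ij,y])/(EG - F^2), Gamma^y_ij = (E*[ij,y] - F*[ij,x])/(EG - F^2)


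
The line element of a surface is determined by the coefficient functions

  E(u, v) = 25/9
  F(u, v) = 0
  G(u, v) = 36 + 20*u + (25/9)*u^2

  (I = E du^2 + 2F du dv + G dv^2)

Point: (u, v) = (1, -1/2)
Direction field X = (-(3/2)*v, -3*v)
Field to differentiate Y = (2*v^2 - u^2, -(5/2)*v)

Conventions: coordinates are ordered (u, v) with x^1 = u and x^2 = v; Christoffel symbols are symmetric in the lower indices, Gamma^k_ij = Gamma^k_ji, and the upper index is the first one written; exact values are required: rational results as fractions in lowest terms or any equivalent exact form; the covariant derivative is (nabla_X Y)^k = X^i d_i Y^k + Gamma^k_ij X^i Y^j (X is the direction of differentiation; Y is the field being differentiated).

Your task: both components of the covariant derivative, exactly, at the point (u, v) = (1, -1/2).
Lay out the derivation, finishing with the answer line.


E = 25/9, F = 0, G = 529/9 at the point
E_u = 0, E_v = 0, F_u = 0, F_v = 0, G_u = 230/9, G_v = 0
EG - F^2 = 13225/81;  g^inv = (81/13225) * [[529/9, 0], [0, 25/9]]
first-kind symbols [ij,l] = (1/2)(d_i g_jl + d_j g_il - d_l g_ij): [uu,u] = E_u/2 = 0, [uu,v] = F_u - E_v/2 = 0, [uv,u] = E_v/2 = 0, [uv,v] = G_u/2 = 115/9, [vv,u] = F_v - G_u/2 = -115/9, [vv,v] = G_v/2 = 0
Gamma^u_ij = (G*[ij,u] - F*[ij,v])/(EG - F^2), Gamma^v_ij = (E*[ij,v] - F*[ij,u])/(EG - F^2)
Gamma_uuu = 0, Gamma_uuv = 0, Gamma_uvv = -23/5, Gamma_vuu = 0, Gamma_vuv = 5/23, Gamma_vvv = 0
X = (3/4, 3/2), Y = (-1/2, 5/4) at the point

Answer: (nabla_X Y)^u = -105/8, (nabla_X Y)^v = -1365/368


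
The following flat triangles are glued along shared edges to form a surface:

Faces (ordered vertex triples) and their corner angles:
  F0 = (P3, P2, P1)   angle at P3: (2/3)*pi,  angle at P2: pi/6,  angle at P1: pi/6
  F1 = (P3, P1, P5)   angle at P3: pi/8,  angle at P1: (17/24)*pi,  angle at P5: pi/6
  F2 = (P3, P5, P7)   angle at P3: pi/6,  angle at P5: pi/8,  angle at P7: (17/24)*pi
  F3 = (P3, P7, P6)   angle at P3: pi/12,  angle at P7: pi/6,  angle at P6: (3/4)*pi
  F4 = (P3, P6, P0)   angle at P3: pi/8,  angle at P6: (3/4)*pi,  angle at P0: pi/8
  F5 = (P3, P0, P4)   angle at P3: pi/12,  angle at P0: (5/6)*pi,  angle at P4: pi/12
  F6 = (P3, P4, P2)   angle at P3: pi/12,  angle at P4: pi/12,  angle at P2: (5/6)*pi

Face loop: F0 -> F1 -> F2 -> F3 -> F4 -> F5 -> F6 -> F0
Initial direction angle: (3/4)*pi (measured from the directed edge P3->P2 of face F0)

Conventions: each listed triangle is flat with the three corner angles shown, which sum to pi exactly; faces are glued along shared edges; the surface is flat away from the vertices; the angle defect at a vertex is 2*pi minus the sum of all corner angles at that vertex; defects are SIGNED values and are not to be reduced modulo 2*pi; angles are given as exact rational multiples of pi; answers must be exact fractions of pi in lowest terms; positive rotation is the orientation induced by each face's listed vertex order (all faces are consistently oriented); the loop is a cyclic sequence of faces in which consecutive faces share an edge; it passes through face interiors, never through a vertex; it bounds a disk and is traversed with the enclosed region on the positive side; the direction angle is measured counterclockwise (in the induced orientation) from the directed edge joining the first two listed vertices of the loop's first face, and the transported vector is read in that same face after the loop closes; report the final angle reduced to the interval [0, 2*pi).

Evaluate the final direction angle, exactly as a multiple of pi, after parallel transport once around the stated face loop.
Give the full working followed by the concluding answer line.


enclosed vertex P3: corner angles sum to (4/3)*pi, defect = 2*pi - (4/3)*pi = (2/3)*pi
adding the enclosed defects to the starting angle (mod 2*pi, induced orientation) gives the holonomy
final angle = (3/4)*pi + (2/3)*pi = (17/12)*pi (mod 2*pi)

Answer: final direction angle = (17/12)*pi


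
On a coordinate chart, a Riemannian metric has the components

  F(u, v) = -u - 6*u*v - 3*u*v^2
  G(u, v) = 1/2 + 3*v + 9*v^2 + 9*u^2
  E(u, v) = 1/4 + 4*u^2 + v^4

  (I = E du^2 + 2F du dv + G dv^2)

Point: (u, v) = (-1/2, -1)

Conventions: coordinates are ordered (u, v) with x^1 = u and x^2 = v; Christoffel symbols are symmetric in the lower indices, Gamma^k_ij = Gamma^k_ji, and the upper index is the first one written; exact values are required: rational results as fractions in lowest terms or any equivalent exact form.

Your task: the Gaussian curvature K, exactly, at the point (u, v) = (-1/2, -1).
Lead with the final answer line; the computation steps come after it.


Answer: K = -17536/89401

E = 9/4, F = -1, G = 35/4, EG - F^2 = 299/16 at the point
E_u = -4, E_v = -4, F_u = 2, F_v = 0, G_u = -9, G_v = -15
E_vv = 12, F_uv = 0, G_uu = 18
K follows from Brioschi's formula, (det M1 - det M2)/(EG - F^2)^2.
M1 = [[-E_vv/2 + F_uv - G_uu/2, E_u/2, F_u - E_v/2], [F_v - G_u/2, E, F], [G_v/2, F, G]] = [[-15, -2, 4], [9/2, 9/4, -1], [-15/2, -1, 35/4]]; det M1 = -2673/16
M2 = [[0, E_v/2, G_u/2], [E_v/2, E, F], [G_u/2, F, G]] = [[0, -2, -9/2], [-2, 9/4, -1], [-9/2, -1, 35/4]]; det M2 = -1577/16
det M1 - det M2 = -137/2; K = -137/2 / (299/16)^2 = -17536/89401


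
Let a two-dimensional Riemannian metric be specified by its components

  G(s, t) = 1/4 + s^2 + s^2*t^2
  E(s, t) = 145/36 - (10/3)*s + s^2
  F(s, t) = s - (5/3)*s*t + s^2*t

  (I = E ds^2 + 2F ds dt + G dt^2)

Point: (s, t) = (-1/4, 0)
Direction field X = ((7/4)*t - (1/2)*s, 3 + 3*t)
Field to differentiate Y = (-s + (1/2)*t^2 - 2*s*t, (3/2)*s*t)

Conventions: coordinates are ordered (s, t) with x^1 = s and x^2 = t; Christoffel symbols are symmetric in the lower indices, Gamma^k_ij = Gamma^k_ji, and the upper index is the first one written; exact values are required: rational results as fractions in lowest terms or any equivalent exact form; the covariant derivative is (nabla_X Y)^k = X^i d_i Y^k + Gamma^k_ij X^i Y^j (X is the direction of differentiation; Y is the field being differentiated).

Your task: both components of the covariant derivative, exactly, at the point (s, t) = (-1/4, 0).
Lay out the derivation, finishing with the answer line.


E = 709/144, F = -1/4, G = 5/16 at the point
E_s = -23/6, E_t = 0, F_s = 1, F_t = 23/48, G_s = -1/2, G_t = 0
EG - F^2 = 3401/2304;  g^inv = (2304/3401) * [[5/16, 1/4], [1/4, 709/144]]
first-kind symbols [ij,l] = (1/2)(d_i g_jl + d_j g_il - d_l g_ij): [ss,s] = E_s/2 = -23/12, [ss,t] = F_s - E_t/2 = 1, [st,s] = E_t/2 = 0, [st,t] = G_s/2 = -1/4, [tt,s] = F_t - G_s/2 = 35/48, [tt,t] = G_t/2 = 0
Gamma^s_ij = (G*[ij,s] - F*[ij,t])/(EG - F^2), Gamma^t_ij = (E*[ij,t] - F*[ij,s])/(EG - F^2)
Gamma_sss = -804/3401, Gamma_sst = -144/3401, Gamma_stt = 525/3401, Gamma_tss = 10240/3401, Gamma_tst = -2836/3401, Gamma_ttt = 420/3401
X = (1/8, 3), Y = (1/4, 0) at the point

Answer: (nabla_X Y)^s = 18173/13604, (nabla_X Y)^t = -45065/27208


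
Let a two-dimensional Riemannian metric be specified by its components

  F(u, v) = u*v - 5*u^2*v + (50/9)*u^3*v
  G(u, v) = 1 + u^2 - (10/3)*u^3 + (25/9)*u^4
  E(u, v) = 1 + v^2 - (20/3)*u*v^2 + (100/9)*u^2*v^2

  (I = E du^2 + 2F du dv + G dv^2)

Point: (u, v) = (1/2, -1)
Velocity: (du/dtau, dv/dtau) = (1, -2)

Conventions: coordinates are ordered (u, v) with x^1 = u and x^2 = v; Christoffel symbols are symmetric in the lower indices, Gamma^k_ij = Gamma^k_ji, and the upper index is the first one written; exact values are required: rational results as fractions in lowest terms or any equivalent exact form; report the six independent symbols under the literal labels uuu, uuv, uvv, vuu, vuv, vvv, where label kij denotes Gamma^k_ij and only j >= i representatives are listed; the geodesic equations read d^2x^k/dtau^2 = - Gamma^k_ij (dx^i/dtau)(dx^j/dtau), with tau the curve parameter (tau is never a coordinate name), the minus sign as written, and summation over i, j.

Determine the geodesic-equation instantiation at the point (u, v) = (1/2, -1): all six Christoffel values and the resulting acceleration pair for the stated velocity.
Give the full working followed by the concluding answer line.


E = 13/9, F = 1/18, G = 145/144 at the point
E_u = 40/9, E_v = -8/9, F_u = -1/6, F_v = -1/18, G_u = -1/9, G_v = 0
EG - F^2 = 209/144;  g^inv = (144/209) * [[145/144, -1/18], [-1/18, 13/9]]
first-kind symbols [ij,l] = (1/2)(d_i g_jl + d_j g_il - d_l g_ij): [uu,u] = E_u/2 = 20/9, [uu,v] = F_u - E_v/2 = 5/18, [uv,u] = E_v/2 = -4/9, [uv,v] = G_u/2 = -1/18, [vv,u] = F_v - G_u/2 = 0, [vv,v] = G_v/2 = 0
Gamma^u_ij = (G*[ij,u] - F*[ij,v])/(EG - F^2), Gamma^v_ij = (E*[ij,v] - F*[ij,u])/(EG - F^2)
Gamma_uuu = 320/209, Gamma_uuv = -64/209, Gamma_uvv = 0, Gamma_vuu = 40/209, Gamma_vuv = -8/209, Gamma_vvv = 0
d^2u/dtau^2 = -(Gamma_uuu*(1)^2 + 2*Gamma_uuv*(1)*(-2) + Gamma_uvv*(-2)^2) = -576/209
d^2v/dtau^2 = -(Gamma_vuu*(1)^2 + 2*Gamma_vuv*(1)*(-2) + Gamma_vvv*(-2)^2) = -72/209

Answer: Gamma_uuu = 320/209, Gamma_uuv = -64/209, Gamma_uvv = 0, Gamma_vuu = 40/209, Gamma_vuv = -8/209, Gamma_vvv = 0; accelerations (d^2u/dtau^2, d^2v/dtau^2) = (-576/209, -72/209)


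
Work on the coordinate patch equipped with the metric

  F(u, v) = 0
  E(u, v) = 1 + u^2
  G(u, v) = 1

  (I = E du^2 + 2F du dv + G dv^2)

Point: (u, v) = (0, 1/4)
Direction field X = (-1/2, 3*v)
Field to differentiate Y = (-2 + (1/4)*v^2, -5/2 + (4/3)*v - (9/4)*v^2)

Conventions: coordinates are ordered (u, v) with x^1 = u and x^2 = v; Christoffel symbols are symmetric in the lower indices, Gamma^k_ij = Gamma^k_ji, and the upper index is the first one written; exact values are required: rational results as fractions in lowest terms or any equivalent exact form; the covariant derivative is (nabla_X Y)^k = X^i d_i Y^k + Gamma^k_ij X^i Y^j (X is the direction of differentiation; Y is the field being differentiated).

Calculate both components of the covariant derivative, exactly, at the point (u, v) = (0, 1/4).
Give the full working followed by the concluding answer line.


E = 1, F = 0, G = 1 at the point
E_u = 0, E_v = 0, F_u = 0, F_v = 0, G_u = 0, G_v = 0
EG - F^2 = 1;  g^inv = (1) * [[1, 0], [0, 1]]
first-kind symbols [ij,l] = (1/2)(d_i g_jl + d_j g_il - d_l g_ij): [uu,u] = E_u/2 = 0, [uu,v] = F_u - E_v/2 = 0, [uv,u] = E_v/2 = 0, [uv,v] = G_u/2 = 0, [vv,u] = F_v - G_u/2 = 0, [vv,v] = G_v/2 = 0
Gamma^u_ij = (G*[ij,u] - F*[ij,v])/(EG - F^2), Gamma^v_ij = (E*[ij,v] - F*[ij,u])/(EG - F^2)
Gamma_uuu = 0, Gamma_uuv = 0, Gamma_uvv = 0, Gamma_vuu = 0, Gamma_vuv = 0, Gamma_vvv = 0
X = (-1/2, 3/4), Y = (-127/64, -443/192) at the point

Answer: (nabla_X Y)^u = 3/32, (nabla_X Y)^v = 5/32
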